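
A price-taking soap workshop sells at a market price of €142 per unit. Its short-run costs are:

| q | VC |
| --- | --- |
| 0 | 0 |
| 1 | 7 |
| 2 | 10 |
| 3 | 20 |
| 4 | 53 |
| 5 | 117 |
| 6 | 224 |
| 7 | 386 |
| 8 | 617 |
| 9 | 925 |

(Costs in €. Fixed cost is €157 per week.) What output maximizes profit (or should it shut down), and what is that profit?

Compute π = P·q − TC at each output: q=0: -157; q=1: -22; q=2: 117; q=3: 249; q=4: 358; q=5: 436; q=6: 471; q=7: 451; q=8: 362; q=9: 196.
Profit is maximized at q = 6. AVC there is 224/6 = €37.33 ≤ P, so producing beats shutting down (which would give -€157).

q = 6; profit = €471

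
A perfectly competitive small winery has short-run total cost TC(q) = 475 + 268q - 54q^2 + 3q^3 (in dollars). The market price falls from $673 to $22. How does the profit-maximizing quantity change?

AVC = 268 - 54q + 3q^2, minimized at q = 9 where min AVC = $25. MC = 268 - 108q + 9q^2.
With P = $673 above the shutdown price, P = MC gives q = 15.
At P = $22 < min AVC = $25, price no longer covers variable cost at any output, so the firm shuts down: q = 0.

Output falls from 15 to 0 (the firm shuts down)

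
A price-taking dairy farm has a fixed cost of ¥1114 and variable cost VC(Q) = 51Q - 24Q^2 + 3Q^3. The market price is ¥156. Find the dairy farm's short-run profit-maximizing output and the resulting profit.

AVC = 51 - 24Q + 3Q^2 has its minimum ¥3 at Q = 4; price ¥156 clears that bar, so the firm operates.
MC = 51 - 48Q + 9Q^2. Setting P = MC and taking the root on the rising branch gives Q* = 7.
TR = 156·7 = 1092. TC = 1114 + 210 = 1324. Profit = 1092 − 1324 = -¥232.
Shutting down would mean losing the fixed cost of ¥1114, so operating at a loss of ¥232 is better by ¥882.

Profit = -¥232 at Q = 7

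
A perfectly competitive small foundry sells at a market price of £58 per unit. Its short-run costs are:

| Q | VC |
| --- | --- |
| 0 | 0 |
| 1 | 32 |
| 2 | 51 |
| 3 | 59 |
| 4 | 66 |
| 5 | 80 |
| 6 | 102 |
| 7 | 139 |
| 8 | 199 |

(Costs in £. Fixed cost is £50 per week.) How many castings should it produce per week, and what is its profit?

Tabulate TR − TC: Q=0: -50; Q=1: -24; Q=2: 15; Q=3: 65; Q=4: 116; Q=5: 160; Q=6: 196; Q=7: 217; Q=8: 215.
Profit is maximized at Q = 7. AVC there is 139/7 = £19.86 ≤ P, so producing beats shutting down (which would give -£50).

Q = 7; profit = £217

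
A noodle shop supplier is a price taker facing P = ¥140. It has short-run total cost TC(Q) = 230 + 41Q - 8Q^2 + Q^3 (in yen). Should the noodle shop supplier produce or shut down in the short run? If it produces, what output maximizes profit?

Produce at Q = 9

Strip out fixed cost: VC = 41Q - 8Q^2 + Q^3. Then AVC = 41 - 8Q + Q^2 and MC = 41 - 16Q + 3Q^2.
AVC hits its minimum where MC = AVC, at Q = 4, giving min AVC = 41 - 8·4 + 4^2 = ¥25.
P = ¥140 exceeds min AVC = ¥25, so the firm stays open.
P = MC gives -99 - 16Q + 3Q^2 = 0, with roots -11/3 and 9. Take the larger (rising MC): Q* = 9.
Check: AVC at Q = 9 is ¥50 ≤ P, so revenue covers variable cost.
Profit = P·Q − TC = 140·9 − 680 = ¥580.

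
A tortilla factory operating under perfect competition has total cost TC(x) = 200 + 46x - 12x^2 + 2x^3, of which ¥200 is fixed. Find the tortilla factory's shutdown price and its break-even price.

Shutdown price = ¥28; break-even price = ¥76

AVC = 46 - 12x + 2x^2; minimized at x = 3, giving min AVC = ¥28. That is the shutdown price.
ATC = 200/x + 46 - 12x + 2x^2. Setting dATC/dx = −200/x^2 − 12 + 4x = 0 gives x = 5 (since 4·5^3 − 12·5^2 = 200).
min ATC = 200/5 + 46 − 12·5 + 2·5^2 = ¥76. That is the break-even price.
Between these two prices the firm operates at a loss; above ¥76 it earns a profit.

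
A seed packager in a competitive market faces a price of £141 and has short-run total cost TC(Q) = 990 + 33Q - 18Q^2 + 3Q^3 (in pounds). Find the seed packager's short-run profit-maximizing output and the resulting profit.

Profit = -£342 at Q = 6

AVC = 33 - 18Q + 3Q^2 has its minimum £6 at Q = 3; price £141 clears that bar, so the firm operates.
MC = 33 - 36Q + 9Q^2. Setting P = MC and taking the root on the rising branch gives Q* = 6.
TR = 141·6 = 846. TC = 990 + 198 = 1188. Profit = 846 − 1188 = -£342.
Shutting down would mean losing the fixed cost of £990, so operating at a loss of £342 is better by £648.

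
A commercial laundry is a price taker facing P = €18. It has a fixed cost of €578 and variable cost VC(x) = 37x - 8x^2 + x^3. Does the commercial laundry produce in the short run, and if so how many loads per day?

From TC, MC = TC'(x) = 37 - 16x + 3x^2 and AVC = VC/x = 37 - 8x + x^2.
AVC is minimized where dAVC/dx = -8 + 2x = 0, at x = 4; min AVC = 37 - 8·4 + 4^2 = €21.
Since P = €18 < min AVC = €21, price fails to cover variable cost at any output.
Shutting down limits the loss to fixed cost, €578.

Shut down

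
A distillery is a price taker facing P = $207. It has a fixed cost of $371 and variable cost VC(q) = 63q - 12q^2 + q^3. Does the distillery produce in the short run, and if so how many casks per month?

Produce at q = 12

Strip out fixed cost: VC = 63q - 12q^2 + q^3. Then AVC = 63 - 12q + q^2 and MC = 63 - 24q + 3q^2.
AVC hits its minimum where MC = AVC, at q = 6, giving min AVC = 63 - 12·6 + 6^2 = $27.
P = $207 exceeds min AVC = $27, so the firm stays open.
P = MC gives -144 - 24q + 3q^2 = 0, with roots -4 and 12. Take the larger (rising MC): q* = 12.
Check: AVC at q = 12 is $63 ≤ P, so revenue covers variable cost.
Profit = P·q − TC = 207·12 − 1127 = $1357.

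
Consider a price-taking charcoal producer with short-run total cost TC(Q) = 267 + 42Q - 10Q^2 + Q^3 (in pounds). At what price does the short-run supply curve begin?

The firm shuts down when price falls below the minimum of average variable cost. AVC = VC/Q = 42 - 10Q + Q^2.
dAVC/dQ = -10 + 2Q = 0 gives Q = 5. min AVC = 42 - 10·5 + 5^2 = 17.
The firm shuts down for any P below £17.

£17 per unit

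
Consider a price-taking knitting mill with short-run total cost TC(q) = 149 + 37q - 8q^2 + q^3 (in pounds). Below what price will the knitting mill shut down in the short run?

£21 per unit

The firm shuts down when price falls below the minimum of average variable cost. AVC = VC/q = 37 - 8q + q^2.
At the minimum of AVC, MC = AVC. MC = 37 - 16q + 3q^2; setting MC = AVC gives 2q^2 - 8q = 0, so q = 4. min AVC = 21.
The firm shuts down for any P below £21.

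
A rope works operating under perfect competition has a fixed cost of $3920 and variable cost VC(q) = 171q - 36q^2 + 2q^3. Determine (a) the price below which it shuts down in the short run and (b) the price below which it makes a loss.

AVC = 171 - 36q + 2q^2; minimized at q = 9, giving min AVC = $9. That is the shutdown price.
ATC = 3920/q + 171 - 36q + 2q^2. Setting dATC/dq = −3920/q^2 − 36 + 4q = 0 gives q = 14 (since 4·14^3 − 36·14^2 = 3920).
min ATC = 3920/14 + 171 − 36·14 + 2·14^2 = $339. That is the break-even price.
For $9 ≤ P < $339 the firm produces at a loss; below $9 it shuts down.

Shutdown price = $9; break-even price = $339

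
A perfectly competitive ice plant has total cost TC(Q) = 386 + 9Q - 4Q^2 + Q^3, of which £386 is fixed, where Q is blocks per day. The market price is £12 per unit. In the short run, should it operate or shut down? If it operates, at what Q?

Variable cost is VC = 9Q - 4Q^2 + Q^3, so AVC = VC/Q = 9 - 4Q + Q^2 and MC = dTC/dQ = 9 - 8Q + 3Q^2.
The AVC parabola has its vertex at Q = 4/2 = 2, where AVC = 9 - 4·2 + 2^2 = £5.
P = £12 exceeds min AVC = £5, so the firm stays open.
P = MC gives -3 - 8Q + 3Q^2 = 0, with roots -1/3 and 3. Take the larger (rising MC): Q* = 3.
Check: AVC at Q = 3 is £6 ≤ P, so revenue covers variable cost.
Profit = P·Q − TC = 12·3 − 404 = -£368, a loss, but smaller than the £386 fixed cost the firm would lose by shutting down.

Produce at Q = 3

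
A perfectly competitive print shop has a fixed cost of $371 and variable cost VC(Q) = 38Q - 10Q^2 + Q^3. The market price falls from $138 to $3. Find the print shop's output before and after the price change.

MC = 38 - 20Q + 3Q^2; the shutdown threshold is min AVC = $13 (at Q = 5).
At P = $138 ≥ min AVC, set P = MC on the rising branch: Q = 10.
At P = $3 < min AVC = $13, price no longer covers variable cost at any output, so the firm shuts down: Q = 0.

Output falls from 10 to 0 (the firm shuts down)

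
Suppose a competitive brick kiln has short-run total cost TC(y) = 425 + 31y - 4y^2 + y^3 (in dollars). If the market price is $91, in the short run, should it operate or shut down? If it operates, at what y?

Produce at y = 6

From TC, MC = TC'(y) = 31 - 8y + 3y^2 and AVC = VC/y = 31 - 4y + y^2.
AVC is minimized where dAVC/dy = -4 + 2y = 0, at y = 2; min AVC = 31 - 4·2 + 2^2 = $27.
Because $91 ≥ $27, revenue can cover variable cost; the firm operates.
P = MC gives -60 - 8y + 3y^2 = 0, with roots -10/3 and 6. Take the larger (rising MC): y* = 6.
Check: AVC at y = 6 is $43 ≤ P, so revenue covers variable cost.
Profit = P·y − TC = 91·6 − 683 = -$137, a loss, but smaller than the $425 fixed cost the firm would lose by shutting down.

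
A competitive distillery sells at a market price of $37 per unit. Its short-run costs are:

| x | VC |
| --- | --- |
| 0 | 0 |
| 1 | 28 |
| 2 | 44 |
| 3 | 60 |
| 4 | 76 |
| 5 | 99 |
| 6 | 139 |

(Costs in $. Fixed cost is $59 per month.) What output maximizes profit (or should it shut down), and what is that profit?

Compute π = P·x − TC at each output: x=0: -59; x=1: -50; x=2: -29; x=3: -8; x=4: 13; x=5: 27; x=6: 24.
Profit is maximized at x = 5. AVC there is 99/5 = $19.80 ≤ P, so producing beats shutting down (which would give -$59).

x = 5; profit = $27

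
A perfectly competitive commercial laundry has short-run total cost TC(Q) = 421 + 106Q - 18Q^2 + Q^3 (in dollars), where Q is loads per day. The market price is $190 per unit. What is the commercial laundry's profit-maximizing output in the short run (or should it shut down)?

Produce at Q = 14

From TC, MC = TC'(Q) = 106 - 36Q + 3Q^2 and AVC = VC/Q = 106 - 18Q + Q^2.
AVC is minimized where dAVC/dQ = -18 + 2Q = 0, at Q = 9; min AVC = 106 - 18·9 + 9^2 = $25.
Since P = $190 ≥ min AVC = $25, price covers variable cost and the firm should produce.
P = MC gives -84 - 36Q + 3Q^2 = 0, with roots -2 and 14. Take the larger (rising MC): Q* = 14.
Check: AVC at Q = 14 is $50 ≤ P, so revenue covers variable cost.
Profit = P·Q − TC = 190·14 − 1121 = $1539.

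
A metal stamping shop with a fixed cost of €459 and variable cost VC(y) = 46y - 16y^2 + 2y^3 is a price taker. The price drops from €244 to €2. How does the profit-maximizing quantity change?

Output falls from 9 to 0 (the firm shuts down)

AVC = 46 - 16y + 2y^2, minimized at y = 4 where min AVC = €14. MC = 46 - 32y + 6y^2.
At P = €244 ≥ min AVC, set P = MC on the rising branch: y = 9.
At P = €2 < min AVC = €14, price no longer covers variable cost at any output, so the firm shuts down: y = 0.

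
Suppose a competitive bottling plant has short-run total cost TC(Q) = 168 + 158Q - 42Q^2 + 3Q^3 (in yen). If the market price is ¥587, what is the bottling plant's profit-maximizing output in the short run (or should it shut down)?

Strip out fixed cost: VC = 158Q - 42Q^2 + 3Q^3. Then AVC = 158 - 42Q + 3Q^2 and MC = 158 - 84Q + 9Q^2.
The AVC parabola has its vertex at Q = 42/6 = 7, where AVC = 158 - 42·7 + 3·7^2 = ¥11.
Since P = ¥587 ≥ min AVC = ¥11, price covers variable cost and the firm should produce.
Solving P = MC: -429 - 84Q + 9Q^2 = 0 ⇒ Q = -11/3 or 13. On the upward-sloping branch, Q* = 13.
Check: AVC at Q = 13 is ¥119 ≤ P, so revenue covers variable cost.
Profit = P·Q − TC = 587·13 − 1715 = ¥5916.

Produce at Q = 13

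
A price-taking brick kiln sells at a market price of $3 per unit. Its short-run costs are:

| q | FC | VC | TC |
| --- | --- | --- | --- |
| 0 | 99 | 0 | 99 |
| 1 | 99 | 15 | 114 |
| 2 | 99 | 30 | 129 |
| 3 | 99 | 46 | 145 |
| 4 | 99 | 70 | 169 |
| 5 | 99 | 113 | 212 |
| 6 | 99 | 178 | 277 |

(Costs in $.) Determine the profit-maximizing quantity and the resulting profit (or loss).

q = 0 (shut down); profit = -$99

Compute π = P·q − TC at each output: q=0: -99; q=1: -111; q=2: -123; q=3: -136; q=4: -157; q=5: -197; q=6: -259.
Profit is highest at q = 0. Equivalently, the lowest AVC in the table is 15/1 ≈ $15 at q = 1, and P = $3 falls below it — price never covers variable cost, so the firm shuts down and loses only its fixed cost.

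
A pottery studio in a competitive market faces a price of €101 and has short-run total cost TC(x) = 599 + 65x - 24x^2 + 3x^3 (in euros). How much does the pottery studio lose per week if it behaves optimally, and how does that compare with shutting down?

AVC = 65 - 24x + 3x^2 has its minimum €17 at x = 4; price €101 clears that bar, so the firm operates.
With MC = 65 - 48x + 9x^2, P = MC on the upward-sloping part at x* = 6.
TR = 101·6 = 606. TC = 599 + 174 = 773. Profit = 606 − 773 = -€167.
Shutting down would mean losing the fixed cost of €599, so operating at a loss of €167 is better by €432.

Profit = -€167 at x = 6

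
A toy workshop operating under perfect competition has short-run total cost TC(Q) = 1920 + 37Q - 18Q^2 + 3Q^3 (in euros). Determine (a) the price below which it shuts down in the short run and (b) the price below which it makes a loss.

AVC = 37 - 18Q + 3Q^2; minimized at Q = 3, giving min AVC = €10. That is the shutdown price.
ATC = 1920/Q + 37 - 18Q + 3Q^2. Setting dATC/dQ = −1920/Q^2 − 18 + 6Q = 0 gives Q = 8 (since 6·8^3 − 18·8^2 = 1920).
min ATC = 1920/8 + 37 − 18·8 + 3·8^2 = €325. That is the break-even price.
For €10 ≤ P < €325 the firm produces at a loss; below €10 it shuts down.

Shutdown price = €10; break-even price = €325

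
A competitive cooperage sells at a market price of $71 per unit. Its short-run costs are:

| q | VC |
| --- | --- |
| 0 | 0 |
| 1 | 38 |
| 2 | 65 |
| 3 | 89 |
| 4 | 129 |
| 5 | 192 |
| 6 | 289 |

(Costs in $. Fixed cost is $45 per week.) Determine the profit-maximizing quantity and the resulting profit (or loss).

q = 5; profit = $118

Compute π = P·q − TC at each output: q=0: -45; q=1: -12; q=2: 32; q=3: 79; q=4: 110; q=5: 118; q=6: 92.
Profit is maximized at q = 5. AVC there is 192/5 = $38.40 ≤ P, so producing beats shutting down (which would give -$45).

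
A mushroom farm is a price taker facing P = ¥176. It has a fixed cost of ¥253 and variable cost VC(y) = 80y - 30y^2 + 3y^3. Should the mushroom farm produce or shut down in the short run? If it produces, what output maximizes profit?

Strip out fixed cost: VC = 80y - 30y^2 + 3y^3. Then AVC = 80 - 30y + 3y^2 and MC = 80 - 60y + 9y^2.
The AVC parabola has its vertex at y = 30/6 = 5, where AVC = 80 - 30·5 + 3·5^2 = ¥5.
Since P = ¥176 ≥ min AVC = ¥5, price covers variable cost and the firm should produce.
Solving P = MC: -96 - 60y + 9y^2 = 0 ⇒ y = -4/3 or 8. On the upward-sloping branch, y* = 8.
Check: AVC at y = 8 is ¥32 ≤ P, so revenue covers variable cost.
Profit = P·y − TC = 176·8 − 509 = ¥899.

Produce at y = 8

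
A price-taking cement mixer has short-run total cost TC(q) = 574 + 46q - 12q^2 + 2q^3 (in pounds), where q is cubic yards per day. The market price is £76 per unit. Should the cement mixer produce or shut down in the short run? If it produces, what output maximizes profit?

Variable cost is VC = 46q - 12q^2 + 2q^3, so AVC = VC/q = 46 - 12q + 2q^2 and MC = dTC/dq = 46 - 24q + 6q^2.
AVC hits its minimum where MC = AVC, at q = 3, giving min AVC = 46 - 12·3 + 2·3^2 = £28.
Since P = £76 ≥ min AVC = £28, price covers variable cost and the firm should produce.
Solving P = MC: -30 - 24q + 6q^2 = 0 ⇒ q = -1 or 5. On the upward-sloping branch, q* = 5.
Check: AVC at q = 5 is £36 ≤ P, so revenue covers variable cost.
Profit = P·q − TC = 76·5 − 754 = -£374, a loss, but smaller than the £574 fixed cost the firm would lose by shutting down.

Produce at q = 5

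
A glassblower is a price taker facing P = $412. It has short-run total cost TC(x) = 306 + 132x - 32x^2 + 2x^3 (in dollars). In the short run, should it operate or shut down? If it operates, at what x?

Produce at x = 14

From TC, MC = TC'(x) = 132 - 64x + 6x^2 and AVC = VC/x = 132 - 32x + 2x^2.
AVC hits its minimum where MC = AVC, at x = 8, giving min AVC = 132 - 32·8 + 2·8^2 = $4.
Because $412 ≥ $4, revenue can cover variable cost; the firm operates.
Solving P = MC: -280 - 64x + 6x^2 = 0 ⇒ x = -10/3 or 14. On the upward-sloping branch, x* = 14.
Check: AVC at x = 14 is $76 ≤ P, so revenue covers variable cost.
Profit = P·x − TC = 412·14 − 1370 = $4398.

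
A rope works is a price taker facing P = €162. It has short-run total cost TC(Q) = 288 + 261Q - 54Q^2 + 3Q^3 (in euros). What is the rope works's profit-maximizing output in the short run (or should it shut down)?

From TC, MC = TC'(Q) = 261 - 108Q + 9Q^2 and AVC = VC/Q = 261 - 54Q + 3Q^2.
The AVC parabola has its vertex at Q = 54/6 = 9, where AVC = 261 - 54·9 + 3·9^2 = €18.
Since P = €162 ≥ min AVC = €18, price covers variable cost and the firm should produce.
Set P = MC: 162 = 261 - 108Q + 9Q^2 → 99 - 108Q + 9Q^2 = 0. The roots are Q = 1 and Q = 11; the profit-maximizing output is on the rising part of MC, so Q* = 11.
Check: AVC at Q = 11 is €30 ≤ P, so revenue covers variable cost.
Profit = P·Q − TC = 162·11 − 618 = €1164.

Produce at Q = 11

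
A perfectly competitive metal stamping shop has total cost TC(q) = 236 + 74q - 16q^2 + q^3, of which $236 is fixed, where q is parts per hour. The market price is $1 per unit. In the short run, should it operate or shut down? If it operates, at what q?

Strip out fixed cost: VC = 74q - 16q^2 + q^3. Then AVC = 74 - 16q + q^2 and MC = 74 - 32q + 3q^2.
AVC is minimized where dAVC/dq = -16 + 2q = 0, at q = 8; min AVC = 74 - 16·8 + 8^2 = $10.
With P < min AVC ($1 < $10), every unit sold adds to the loss.
Shutting down limits the loss to fixed cost, $236.

Shut down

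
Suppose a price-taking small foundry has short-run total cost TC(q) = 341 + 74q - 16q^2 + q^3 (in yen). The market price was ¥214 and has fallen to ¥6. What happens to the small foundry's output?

AVC = 74 - 16q + q^2, minimized at q = 8 where min AVC = ¥10. MC = 74 - 32q + 3q^2.
At P = ¥214 ≥ min AVC, set P = MC on the rising branch: q = 14.
At P = ¥6 < min AVC = ¥10, price no longer covers variable cost at any output, so the firm shuts down: q = 0.

Output falls from 14 to 0 (the firm shuts down)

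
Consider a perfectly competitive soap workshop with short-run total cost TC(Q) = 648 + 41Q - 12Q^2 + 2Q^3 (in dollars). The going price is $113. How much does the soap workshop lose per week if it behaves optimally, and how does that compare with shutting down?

AVC = 41 - 12Q + 2Q^2; min AVC = $23 at Q = 3. Since P = $113 ≥ min AVC, the firm produces.
With MC = 41 - 24Q + 6Q^2, P = MC on the upward-sloping part at Q* = 6.
TR = 113·6 = 678. TC = 648 + 246 = 894. Profit = 678 − 894 = -$216.
By producing, the firm covers all variable cost plus $432 of fixed cost; shutting down would lose the full $648.

Profit = -$216 at Q = 6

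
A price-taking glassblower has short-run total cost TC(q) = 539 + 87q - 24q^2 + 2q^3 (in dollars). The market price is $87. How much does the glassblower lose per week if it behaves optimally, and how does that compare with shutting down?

Profit = -$27 at q = 8

AVC = 87 - 24q + 2q^2 has its minimum $15 at q = 6; price $87 clears that bar, so the firm operates.
MC = 87 - 48q + 6q^2. Setting P = MC and taking the root on the rising branch gives q* = 8.
TR = 87·8 = 696. TC = 539 + 184 = 723. Profit = 696 − 723 = -$27.
By producing, the firm covers all variable cost plus $512 of fixed cost; shutting down would lose the full $539.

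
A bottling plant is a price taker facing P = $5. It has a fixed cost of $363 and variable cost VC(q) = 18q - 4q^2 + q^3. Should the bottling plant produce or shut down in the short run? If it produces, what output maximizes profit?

Variable cost is VC = 18q - 4q^2 + q^3, so AVC = VC/q = 18 - 4q + q^2 and MC = dTC/dq = 18 - 8q + 3q^2.
The AVC parabola has its vertex at q = 4/2 = 2, where AVC = 18 - 4·2 + 2^2 = $14.
P = $5 lies below min AVC = $14; no output level covers variable cost.
Shutting down limits the loss to fixed cost, $363.

Shut down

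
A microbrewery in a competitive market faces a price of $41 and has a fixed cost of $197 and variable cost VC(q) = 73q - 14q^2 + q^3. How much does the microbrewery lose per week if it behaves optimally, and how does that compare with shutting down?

Profit = -$69 at q = 8

AVC = 73 - 14q + q^2; min AVC = $24 at q = 7. Since P = $41 ≥ min AVC, the firm produces.
With MC = 73 - 28q + 3q^2, P = MC on the upward-sloping part at q* = 8.
TR = 41·8 = 328. TC = 197 + 200 = 397. Profit = 328 − 397 = -$69.
That loss of $69 beats the $197 the firm would lose by shutting down; producing recovers $128 of fixed cost.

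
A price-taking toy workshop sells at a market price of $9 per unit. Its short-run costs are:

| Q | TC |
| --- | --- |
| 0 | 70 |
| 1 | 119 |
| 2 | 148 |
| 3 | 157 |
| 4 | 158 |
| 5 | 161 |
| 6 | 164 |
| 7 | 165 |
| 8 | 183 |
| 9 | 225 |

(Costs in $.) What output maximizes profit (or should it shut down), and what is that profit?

Profit at each row (π = 9Q − TC): Q=0: -70; Q=1: -110; Q=2: -130; Q=3: -130; Q=4: -122; Q=5: -116; Q=6: -110; Q=7: -102; Q=8: -111; Q=9: -144.
Profit is highest at Q = 0. Equivalently, the lowest AVC in the table is 95/7 ≈ $13.57 at Q = 7, and P = $9 falls below it — price never covers variable cost, so the firm shuts down and loses only its fixed cost.

Q = 0 (shut down); profit = -$70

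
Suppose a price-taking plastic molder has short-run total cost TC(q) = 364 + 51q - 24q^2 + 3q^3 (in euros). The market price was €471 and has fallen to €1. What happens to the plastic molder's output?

Output falls from 10 to 0 (the firm shuts down)

MC = 51 - 48q + 9q^2; the shutdown threshold is min AVC = €3 (at q = 4).
With P = €471 above the shutdown price, P = MC gives q = 10.
At P = €1 < min AVC = €3, price no longer covers variable cost at any output, so the firm shuts down: q = 0.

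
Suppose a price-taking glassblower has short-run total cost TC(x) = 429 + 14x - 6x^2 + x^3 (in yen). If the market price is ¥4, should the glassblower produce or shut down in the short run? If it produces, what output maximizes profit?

Shut down

From TC, MC = TC'(x) = 14 - 12x + 3x^2 and AVC = VC/x = 14 - 6x + x^2.
AVC is minimized where dAVC/dx = -6 + 2x = 0, at x = 3; min AVC = 14 - 6·3 + 3^2 = ¥5.
P = ¥4 lies below min AVC = ¥5; no output level covers variable cost.
Shutting down limits the loss to fixed cost, ¥429.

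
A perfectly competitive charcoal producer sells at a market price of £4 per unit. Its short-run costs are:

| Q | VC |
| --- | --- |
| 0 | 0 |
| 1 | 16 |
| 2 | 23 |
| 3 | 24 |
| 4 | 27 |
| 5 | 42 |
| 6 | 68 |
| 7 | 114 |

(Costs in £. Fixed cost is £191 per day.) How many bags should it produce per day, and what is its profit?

Q = 0 (shut down); profit = -£191

Profit at each row (π = 4Q − TC): Q=0: -191; Q=1: -203; Q=2: -206; Q=3: -203; Q=4: -202; Q=5: -213; Q=6: -235; Q=7: -277.
Profit is highest at Q = 0. Equivalently, the lowest AVC in the table is 27/4 ≈ £6.75 at Q = 4, and P = £4 falls below it — price never covers variable cost, so the firm shuts down and loses only its fixed cost.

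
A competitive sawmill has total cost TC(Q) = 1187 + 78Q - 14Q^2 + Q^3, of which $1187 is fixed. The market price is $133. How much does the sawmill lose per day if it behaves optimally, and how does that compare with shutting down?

Profit = -$219 at Q = 11

AVC = 78 - 14Q + Q^2 has its minimum $29 at Q = 7; price $133 clears that bar, so the firm operates.
With MC = 78 - 28Q + 3Q^2, P = MC on the upward-sloping part at Q* = 11.
TR = 133·11 = 1463. TC = 1187 + 495 = 1682. Profit = 1463 − 1682 = -$219.
That loss of $219 beats the $1187 the firm would lose by shutting down; producing recovers $968 of fixed cost.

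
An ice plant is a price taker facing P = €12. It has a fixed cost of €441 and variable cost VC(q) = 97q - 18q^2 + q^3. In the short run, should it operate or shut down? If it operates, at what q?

Shut down

From TC, MC = TC'(q) = 97 - 36q + 3q^2 and AVC = VC/q = 97 - 18q + q^2.
The AVC parabola has its vertex at q = 18/2 = 9, where AVC = 97 - 18·9 + 9^2 = €16.
P = €12 lies below min AVC = €16; no output level covers variable cost.
Best response: produce nothing and absorb the €441 fixed cost.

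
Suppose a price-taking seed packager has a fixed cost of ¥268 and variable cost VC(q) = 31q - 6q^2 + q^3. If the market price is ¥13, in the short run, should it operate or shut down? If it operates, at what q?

Shut down

From TC, MC = TC'(q) = 31 - 12q + 3q^2 and AVC = VC/q = 31 - 6q + q^2.
AVC hits its minimum where MC = AVC, at q = 3, giving min AVC = 31 - 6·3 + 3^2 = ¥22.
P = ¥13 lies below min AVC = ¥22; no output level covers variable cost.
Shutting down limits the loss to fixed cost, ¥268.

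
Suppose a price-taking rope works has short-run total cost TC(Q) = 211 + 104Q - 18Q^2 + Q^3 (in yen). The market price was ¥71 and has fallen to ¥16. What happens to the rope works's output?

Output falls from 11 to 0 (the firm shuts down)

AVC = 104 - 18Q + Q^2, minimized at Q = 9 where min AVC = ¥23. MC = 104 - 36Q + 3Q^2.
At P = ¥71 ≥ min AVC, set P = MC on the rising branch: Q = 11.
At P = ¥16 < min AVC = ¥23, price no longer covers variable cost at any output, so the firm shuts down: Q = 0.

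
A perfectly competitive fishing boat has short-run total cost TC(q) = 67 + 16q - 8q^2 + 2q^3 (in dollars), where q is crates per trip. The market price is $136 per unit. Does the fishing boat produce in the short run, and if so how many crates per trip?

Produce at q = 6

Strip out fixed cost: VC = 16q - 8q^2 + 2q^3. Then AVC = 16 - 8q + 2q^2 and MC = 16 - 16q + 6q^2.
AVC hits its minimum where MC = AVC, at q = 2, giving min AVC = 16 - 8·2 + 2·2^2 = $8.
Because $136 ≥ $8, revenue can cover variable cost; the firm operates.
Solving P = MC: -120 - 16q + 6q^2 = 0 ⇒ q = -10/3 or 6. On the upward-sloping branch, q* = 6.
Check: AVC at q = 6 is $40 ≤ P, so revenue covers variable cost.
Profit = P·q − TC = 136·6 − 307 = $509.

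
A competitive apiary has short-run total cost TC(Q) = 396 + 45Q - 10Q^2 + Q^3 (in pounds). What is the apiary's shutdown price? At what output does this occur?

£20 per unit, at Q = 5

The firm shuts down when price falls below the minimum of average variable cost. AVC = VC/Q = 45 - 10Q + Q^2.
At the minimum of AVC, MC = AVC. MC = 45 - 20Q + 3Q^2; setting MC = AVC gives 2Q^2 - 10Q = 0, so Q = 5. min AVC = 20.
For P < £20 the firm produces nothing.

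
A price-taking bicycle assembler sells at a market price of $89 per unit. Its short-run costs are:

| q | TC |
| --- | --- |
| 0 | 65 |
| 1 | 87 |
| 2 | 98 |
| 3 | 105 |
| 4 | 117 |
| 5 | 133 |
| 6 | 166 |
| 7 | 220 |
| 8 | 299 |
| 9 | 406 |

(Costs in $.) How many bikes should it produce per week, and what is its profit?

Profit at each row (π = 89q − TC): q=0: -65; q=1: 2; q=2: 80; q=3: 162; q=4: 239; q=5: 312; q=6: 368; q=7: 403; q=8: 413; q=9: 395.
Profit is maximized at q = 8. AVC there is 234/8 = $29.25 ≤ P, so producing beats shutting down (which would give -$65).

q = 8; profit = $413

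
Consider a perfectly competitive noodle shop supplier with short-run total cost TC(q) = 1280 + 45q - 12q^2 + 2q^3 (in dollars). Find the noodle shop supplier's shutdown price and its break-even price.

Shutdown price = $27; break-even price = $237

Shutdown price = min AVC. AVC = 45 - 12q + 2q^2, with vertex at q = 3 and minimum $27.
ATC = 1280/q + 45 - 12q + 2q^2. Setting dATC/dq = −1280/q^2 − 12 + 4q = 0 gives q = 8 (since 4·8^3 − 12·8^2 = 1280).
min ATC = 1280/8 + 45 − 12·8 + 2·8^2 = $237. That is the break-even price.
Between these two prices the firm operates at a loss; above $237 it earns a profit.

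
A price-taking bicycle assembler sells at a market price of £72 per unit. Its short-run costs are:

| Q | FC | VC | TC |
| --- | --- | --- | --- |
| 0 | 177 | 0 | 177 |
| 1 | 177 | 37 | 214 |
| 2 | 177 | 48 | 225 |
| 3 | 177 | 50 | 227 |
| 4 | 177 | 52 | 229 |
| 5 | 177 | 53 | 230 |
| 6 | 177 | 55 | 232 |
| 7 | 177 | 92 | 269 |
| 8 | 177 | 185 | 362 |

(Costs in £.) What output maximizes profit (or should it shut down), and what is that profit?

Profit at each row (π = 72Q − TC): Q=0: -177; Q=1: -142; Q=2: -81; Q=3: -11; Q=4: 59; Q=5: 130; Q=6: 200; Q=7: 235; Q=8: 214.
Profit is maximized at Q = 7. AVC there is 92/7 = £13.14 ≤ P, so producing beats shutting down (which would give -£177).

Q = 7; profit = £235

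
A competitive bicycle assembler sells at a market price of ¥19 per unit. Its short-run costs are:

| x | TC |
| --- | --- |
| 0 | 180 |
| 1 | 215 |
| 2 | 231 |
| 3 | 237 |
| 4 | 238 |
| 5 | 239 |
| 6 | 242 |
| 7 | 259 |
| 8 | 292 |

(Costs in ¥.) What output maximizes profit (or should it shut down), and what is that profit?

x = 7; profit = -¥126

Profit at each row (π = 19x − TC): x=0: -180; x=1: -196; x=2: -193; x=3: -180; x=4: -162; x=5: -144; x=6: -128; x=7: -126; x=8: -140.
Profit is maximized at x = 7. AVC there is 79/7 = ¥11.29 ≤ P, so producing beats shutting down (which would give -¥180).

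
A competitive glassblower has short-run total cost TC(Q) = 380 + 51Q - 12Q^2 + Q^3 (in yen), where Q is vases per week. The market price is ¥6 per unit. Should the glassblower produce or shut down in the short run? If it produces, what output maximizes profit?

Shut down

From TC, MC = TC'(Q) = 51 - 24Q + 3Q^2 and AVC = VC/Q = 51 - 12Q + Q^2.
The AVC parabola has its vertex at Q = 12/2 = 6, where AVC = 51 - 12·6 + 6^2 = ¥15.
P = ¥6 lies below min AVC = ¥15; no output level covers variable cost.
Shutting down limits the loss to fixed cost, ¥380.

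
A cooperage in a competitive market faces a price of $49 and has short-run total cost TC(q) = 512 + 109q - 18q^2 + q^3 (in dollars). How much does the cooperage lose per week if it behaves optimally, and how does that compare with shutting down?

Profit = -$312 at q = 10

AVC = 109 - 18q + q^2; min AVC = $28 at q = 9. Since P = $49 ≥ min AVC, the firm produces.
With MC = 109 - 36q + 3q^2, P = MC on the upward-sloping part at q* = 10.
TR = 49·10 = 490. TC = 512 + 290 = 802. Profit = 490 − 802 = -$312.
By producing, the firm covers all variable cost plus $200 of fixed cost; shutting down would lose the full $512.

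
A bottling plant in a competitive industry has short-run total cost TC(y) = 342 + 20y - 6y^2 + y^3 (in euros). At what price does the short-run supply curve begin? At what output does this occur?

Short-run supply begins at min AVC. From VC = 20y - 6y^2 + y^3, AVC = 20 - 6y + y^2.
dAVC/dy = -6 + 2y = 0 gives y = 3. min AVC = 20 - 6·3 + 3^2 = 11.
The firm shuts down for any P below €11.

€11 per unit, at y = 3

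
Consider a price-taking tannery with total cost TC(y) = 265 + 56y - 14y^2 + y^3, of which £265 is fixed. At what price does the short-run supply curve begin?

£7 per unit

The firm shuts down when price falls below the minimum of average variable cost. AVC = VC/y = 56 - 14y + y^2.
dAVC/dy = -14 + 2y = 0 gives y = 7. min AVC = 56 - 14·7 + 7^2 = 7.
The firm shuts down for any P below £7.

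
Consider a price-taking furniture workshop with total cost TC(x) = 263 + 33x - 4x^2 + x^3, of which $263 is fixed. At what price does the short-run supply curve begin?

The firm shuts down when price falls below the minimum of average variable cost. AVC = VC/x = 33 - 4x + x^2.
dAVC/dx = -4 + 2x = 0 gives x = 2. min AVC = 33 - 4·2 + 2^2 = 29.
For P < $29 the firm produces nothing.

$29 per unit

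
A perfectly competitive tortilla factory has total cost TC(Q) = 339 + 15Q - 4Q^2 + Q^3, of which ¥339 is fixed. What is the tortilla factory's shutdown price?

¥11 per unit

Short-run supply begins at min AVC. From VC = 15Q - 4Q^2 + Q^3, AVC = 15 - 4Q + Q^2.
At the minimum of AVC, MC = AVC. MC = 15 - 8Q + 3Q^2; setting MC = AVC gives 2Q^2 - 4Q = 0, so Q = 2. min AVC = 11.
For P < ¥11 the firm produces nothing.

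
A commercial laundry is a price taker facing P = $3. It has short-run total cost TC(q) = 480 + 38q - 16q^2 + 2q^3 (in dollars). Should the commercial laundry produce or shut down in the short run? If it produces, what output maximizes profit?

Strip out fixed cost: VC = 38q - 16q^2 + 2q^3. Then AVC = 38 - 16q + 2q^2 and MC = 38 - 32q + 6q^2.
AVC is minimized where dAVC/dq = -16 + 4q = 0, at q = 4; min AVC = 38 - 16·4 + 2·4^2 = $6.
P = $3 lies below min AVC = $6; no output level covers variable cost.
Shutting down limits the loss to fixed cost, $480.

Shut down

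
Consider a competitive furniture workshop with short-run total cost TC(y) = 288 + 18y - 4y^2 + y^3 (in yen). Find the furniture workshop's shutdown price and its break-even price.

Shutdown price = ¥14; break-even price = ¥78

AVC = 18 - 4y + y^2; minimized at y = 2, giving min AVC = ¥14. That is the shutdown price.
ATC = 288/y + 18 - 4y + y^2. Setting dATC/dy = −288/y^2 − 4 + 2y = 0 gives y = 6 (since 2·6^3 − 4·6^2 = 288).
min ATC = 288/6 + 18 − 4·6 + 6^2 = ¥78. That is the break-even price.
Between these two prices the firm operates at a loss; above ¥78 it earns a profit.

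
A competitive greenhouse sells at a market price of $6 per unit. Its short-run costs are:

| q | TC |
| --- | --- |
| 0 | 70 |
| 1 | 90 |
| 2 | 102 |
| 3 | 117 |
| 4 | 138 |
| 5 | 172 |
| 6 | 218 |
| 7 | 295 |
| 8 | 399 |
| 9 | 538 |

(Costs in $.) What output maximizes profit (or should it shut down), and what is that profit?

Tabulate TR − TC: q=0: -70; q=1: -84; q=2: -90; q=3: -99; q=4: -114; q=5: -142; q=6: -182; q=7: -253; q=8: -351; q=9: -484.
Profit is highest at q = 0. Equivalently, the lowest AVC in the table is 47/3 ≈ $15.67 at q = 3, and P = $6 falls below it — price never covers variable cost, so the firm shuts down and loses only its fixed cost.

q = 0 (shut down); profit = -$70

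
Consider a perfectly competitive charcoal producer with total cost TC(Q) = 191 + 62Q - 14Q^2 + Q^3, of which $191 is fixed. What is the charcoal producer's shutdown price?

$13 per unit

The shutdown price is the minimum of AVC. VC = 62Q - 14Q^2 + Q^3, so AVC = 62 - 14Q + Q^2.
dAVC/dQ = -14 + 2Q = 0 gives Q = 7. min AVC = 62 - 14·7 + 7^2 = 13.
The firm shuts down for any P below $13.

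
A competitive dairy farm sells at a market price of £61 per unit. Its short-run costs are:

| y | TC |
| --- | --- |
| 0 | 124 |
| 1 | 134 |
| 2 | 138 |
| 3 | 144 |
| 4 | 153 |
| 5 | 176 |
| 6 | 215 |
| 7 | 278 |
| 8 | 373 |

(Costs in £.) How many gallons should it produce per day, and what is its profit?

y = 6; profit = £151

Profit at each row (π = 61y − TC): y=0: -124; y=1: -73; y=2: -16; y=3: 39; y=4: 91; y=5: 129; y=6: 151; y=7: 149; y=8: 115.
Profit is maximized at y = 6. AVC there is 91/6 = £15.17 ≤ P, so producing beats shutting down (which would give -£124).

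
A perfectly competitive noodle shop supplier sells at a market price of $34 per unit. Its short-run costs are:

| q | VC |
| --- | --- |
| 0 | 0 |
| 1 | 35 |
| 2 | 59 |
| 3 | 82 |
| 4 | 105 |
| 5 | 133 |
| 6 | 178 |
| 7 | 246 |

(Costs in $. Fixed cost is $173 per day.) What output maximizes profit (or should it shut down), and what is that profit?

Tabulate TR − TC: q=0: -173; q=1: -174; q=2: -164; q=3: -153; q=4: -142; q=5: -136; q=6: -147; q=7: -181.
Profit is maximized at q = 5. AVC there is 133/5 = $26.60 ≤ P, so producing beats shutting down (which would give -$173).

q = 5; profit = -$136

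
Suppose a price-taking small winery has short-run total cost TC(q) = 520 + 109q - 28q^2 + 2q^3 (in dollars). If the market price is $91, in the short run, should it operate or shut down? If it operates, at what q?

Produce at q = 9

Variable cost is VC = 109q - 28q^2 + 2q^3, so AVC = VC/q = 109 - 28q + 2q^2 and MC = dTC/dq = 109 - 56q + 6q^2.
AVC hits its minimum where MC = AVC, at q = 7, giving min AVC = 109 - 28·7 + 2·7^2 = $11.
Because $91 ≥ $11, revenue can cover variable cost; the firm operates.
Solving P = MC: 18 - 56q + 6q^2 = 0 ⇒ q = 1/3 or 9. On the upward-sloping branch, q* = 9.
Check: AVC at q = 9 is $19 ≤ P, so revenue covers variable cost.
Profit = P·q − TC = 91·9 − 691 = $128.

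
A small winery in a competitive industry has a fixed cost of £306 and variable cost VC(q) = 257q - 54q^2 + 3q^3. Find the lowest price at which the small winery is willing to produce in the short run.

The shutdown price is the minimum of AVC. VC = 257q - 54q^2 + 3q^3, so AVC = 257 - 54q + 3q^2.
dAVC/dq = -54 + 6q = 0 gives q = 9. min AVC = 257 - 54·9 + 3·9^2 = 14.
For P < £14 the firm produces nothing.

£14 per unit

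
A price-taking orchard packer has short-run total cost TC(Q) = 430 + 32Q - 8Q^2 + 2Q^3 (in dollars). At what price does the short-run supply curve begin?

The shutdown price is the minimum of AVC. VC = 32Q - 8Q^2 + 2Q^3, so AVC = 32 - 8Q + 2Q^2.
dAVC/dQ = -8 + 4Q = 0 gives Q = 2. min AVC = 32 - 8·2 + 2·2^2 = 24.
So the shutdown price is $24.

$24 per unit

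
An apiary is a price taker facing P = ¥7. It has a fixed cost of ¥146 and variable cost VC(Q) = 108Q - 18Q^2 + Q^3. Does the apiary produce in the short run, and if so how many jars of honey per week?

Variable cost is VC = 108Q - 18Q^2 + Q^3, so AVC = VC/Q = 108 - 18Q + Q^2 and MC = dTC/dQ = 108 - 36Q + 3Q^2.
The AVC parabola has its vertex at Q = 18/2 = 9, where AVC = 108 - 18·9 + 9^2 = ¥27.
P = ¥7 lies below min AVC = ¥27; no output level covers variable cost.
The firm minimizes its loss by shutting down and losing only its fixed cost of ¥146.

Shut down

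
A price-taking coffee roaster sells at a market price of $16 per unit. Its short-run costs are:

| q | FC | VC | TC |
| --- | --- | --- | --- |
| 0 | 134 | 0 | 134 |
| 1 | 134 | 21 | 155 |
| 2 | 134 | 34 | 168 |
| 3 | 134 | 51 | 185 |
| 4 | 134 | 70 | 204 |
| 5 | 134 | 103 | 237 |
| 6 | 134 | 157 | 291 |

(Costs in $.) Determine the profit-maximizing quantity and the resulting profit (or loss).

Tabulate TR − TC: q=0: -134; q=1: -139; q=2: -136; q=3: -137; q=4: -140; q=5: -157; q=6: -195.
Profit is highest at q = 0. Equivalently, the lowest AVC in the table is 34/2 ≈ $17 at q = 2, and P = $16 falls below it — price never covers variable cost, so the firm shuts down and loses only its fixed cost.

q = 0 (shut down); profit = -$134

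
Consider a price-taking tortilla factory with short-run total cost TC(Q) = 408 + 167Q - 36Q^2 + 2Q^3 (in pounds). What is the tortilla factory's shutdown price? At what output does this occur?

Short-run supply begins at min AVC. From VC = 167Q - 36Q^2 + 2Q^3, AVC = 167 - 36Q + 2Q^2.
dAVC/dQ = -36 + 4Q = 0 gives Q = 9. min AVC = 167 - 36·9 + 2·9^2 = 5.
For P < £5 the firm produces nothing.

£5 per unit, at Q = 9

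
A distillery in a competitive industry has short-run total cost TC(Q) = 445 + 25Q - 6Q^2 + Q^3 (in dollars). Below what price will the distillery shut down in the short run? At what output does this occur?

The shutdown price is the minimum of AVC. VC = 25Q - 6Q^2 + Q^3, so AVC = 25 - 6Q + Q^2.
dAVC/dQ = -6 + 2Q = 0 gives Q = 3. min AVC = 25 - 6·3 + 3^2 = 16.
The firm shuts down for any P below $16.

$16 per unit, at Q = 3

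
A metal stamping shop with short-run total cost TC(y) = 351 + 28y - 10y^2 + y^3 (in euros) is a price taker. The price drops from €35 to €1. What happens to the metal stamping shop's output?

AVC = 28 - 10y + y^2, minimized at y = 5 where min AVC = €3. MC = 28 - 20y + 3y^2.
With P = €35 above the shutdown price, P = MC gives y = 7.
At P = €1 < min AVC = €3, price no longer covers variable cost at any output, so the firm shuts down: y = 0.

Output falls from 7 to 0 (the firm shuts down)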